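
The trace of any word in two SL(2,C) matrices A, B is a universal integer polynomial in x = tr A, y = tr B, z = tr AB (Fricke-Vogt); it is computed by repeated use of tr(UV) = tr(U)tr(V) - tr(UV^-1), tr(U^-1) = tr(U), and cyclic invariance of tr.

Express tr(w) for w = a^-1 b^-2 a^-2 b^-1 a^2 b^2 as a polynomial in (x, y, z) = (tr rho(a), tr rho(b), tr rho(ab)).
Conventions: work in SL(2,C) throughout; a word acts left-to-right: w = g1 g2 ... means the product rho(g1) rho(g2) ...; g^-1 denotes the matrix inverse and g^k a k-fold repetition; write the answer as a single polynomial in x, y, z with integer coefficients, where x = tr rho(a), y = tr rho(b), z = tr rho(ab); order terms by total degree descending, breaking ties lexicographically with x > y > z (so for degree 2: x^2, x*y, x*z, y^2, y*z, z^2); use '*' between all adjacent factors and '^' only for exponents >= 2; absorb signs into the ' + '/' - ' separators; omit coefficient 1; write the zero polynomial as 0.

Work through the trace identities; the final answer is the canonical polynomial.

-x^3*y^3*z^2 + 2*x^4*y^2*z + 2*x^2*y^4*z + x^2*y^2*z^3 - x^5*y - 2*x^3*y^3 - x^3*y*z^2 - x*y^5 - x*y^3*z^2 - 6*x^2*y^2*z + 6*x^3*y + 6*x*y^3 + 2*x*y*z^2 - 8*x*y + z

tr(a b^2) = tr(b) * tr(a b) - tr(a)  (reduce the b square) = y*z - x
tr(b^2) = tr(b) * tr(b) - tr(1)  (reduce the b square) = y^2 - 2
tr(a^2 b^2) = tr(a) * tr(b^2 a) - tr(b^2)  (reduce the a square) = x*y*z - x^2 - y^2 + 2
tr(a^2 b) = tr(a) * tr(b a) - tr(b)  (reduce the a square) = x*z - y
tr(b a^2 b^2) = tr(b) * tr(a^2 b^2) - tr(a^2 b)  (reduce the b square) = x*y^2*z - x^2*y - y^3 - x*z + 3*y
tr(b a b a) = tr(b a) * tr(b a) - tr(1)  (split on b) = z^2 - 2
tr(a b a^2 b) = tr(a) * tr(b a b a) - tr(b a b)  (reduce the a square) = x*z^2 - y*z - x
tr(a b a^2) = tr(a) * tr(a b a) - tr(a b)  (reduce the a square) = x^2*z - x*y - z
tr(b a^2 b^2 a) = tr(b) * tr(a b a^2 b) - tr(a b a^2)  (reduce the b square) = x*y*z^2 - x^2*z - y^2*z + z
tr(a^2 b^2 a^-1 b) = tr(b a^2 b^2) * tr(a) - tr(b a^2 b^2 a)  (eliminate a^-1) = x^2*y^2*z - x^3*y - x*y^3 - x*y*z^2 + y^2*z + 3*x*y - z
tr(a^2 b^2 a^-1 b^-1) = tr(a^2 b^2 a^-1) * tr(b) - tr(a^2 b^2 a^-1 b)  (eliminate b^-1) = -x^2*y^2*z + x^3*y + x*y^3 + x*y*z^2 - 4*x*y + z
tr(b^-1 a^2 b^2 a^-1 b^-1) = tr(a^2 b^2 a^-1 b^-1) * tr(b) - tr(a^2 b^2 a^-1)  (eliminate b^-1) = -x^2*y^3*z + x^3*y^2 + x*y^4 + x*y^2*z^2 - 4*x*y^2 + x
tr(b^2 a^3) = tr(a) * tr(a b^2 a) - tr(a b^2)  (reduce the a square) = x^2*y*z - x^3 - x*y^2 - y*z + 3*x
tr(a^3 b^2 a) = tr(a) * tr(b^2 a^3) - tr(b^2 a^2)  (reduce the a square) = x^3*y*z - x^4 - x^2*y^2 - 2*x*y*z + 4*x^2 + y^2 - 2
tr(a b a^3 b) = tr(a) * tr(b a b a^2) - tr(b a b a)  (reduce the a square) = x^2*z^2 - x*y*z - x^2 - z^2 + 2
tr(a b a^3) = tr(a) * tr(a^2 b a) - tr(a^2 b)  (reduce the a square) = x^3*z - x^2*y - 2*x*z + y
tr(a^3 b^2 a b) = tr(b) * tr(a b a^3 b) - tr(a b a^3)  (reduce the b square) = x^2*y*z^2 - x^3*z - x*y^2*z - y*z^2 + 2*x*z + y
tr(b^-1 a^3 b^2 a) = tr(a^3 b^2 a) * tr(b) - tr(a^3 b^2 a b)  (eliminate b^-1) = x^3*y^2*z - x^4*y - x^2*y^3 - x^2*y*z^2 + x^3*z - x*y^2*z + 4*x^2*y + y^3 + y*z^2 - 2*x*z - 3*y
tr(a^2 b^2 a^-1 b^-1 a) = tr(b^-1 a^3 b^2) * tr(a) - tr(b^-1 a^3 b^2 a)  (eliminate a^-1) = -x^3*y^2*z + x^4*y + x^2*y^3 + x^2*y*z^2 + x*y^2*z - 5*x^2*y - y^3 - y*z^2 + x*z + 3*y
tr(b a b a^2 b^2) = tr(b) * tr(b a b a^2 b) - tr(b a b a^2)  (reduce the b square) = x*y^2*z^2 - x^2*y*z - y^3*z - x*z^2 + 2*y*z + x
tr(b a b a b a) = tr(b a b a) * tr(b a) - tr(a b)  (split on b) = z^3 - 3*z
tr(b a b a b) = tr(b) * tr(a b a b) - tr(a b a)  (reduce the b square) = y*z^2 - x*z - y
tr(a b a b a^2 b) = tr(a) * tr(b a b a b a) - tr(b a b a b)  (reduce the a square) = x*z^3 - y*z^2 - 2*x*z + y
tr(b a b a^2 b^2 a) = tr(b) * tr(a b a b a^2 b) - tr(a b a b a^2)  (reduce the b square) = x*y*z^3 - x^2*z^2 - y^2*z^2 - x*y*z + x^2 + y^2 + z^2 - 2
tr(a b a^2 b^2 a^-1 b) = tr(b a b a^2 b^2) * tr(a) - tr(b a b a^2 b^2 a)  (eliminate a^-1) = x^2*y^2*z^2 - x^3*y*z - x*y^3*z - x*y*z^3 + y^2*z^2 + 3*x*y*z - y^2 - z^2 + 2
tr(a^2 b^2 a^-1 b^-1 a b) = tr(a b a^2 b^2 a^-1) * tr(b) - tr(a b a^2 b^2 a^-1 b)  (eliminate b^-1) = -x^2*y^2*z^2 + x^3*y*z + 2*x*y^3*z + x*y*z^3 - x^2*y^2 - y^4 - y^2*z^2 - 4*x*y*z + 4*y^2 + z^2 - 2
tr(b^-1 a^2 b^2 a^-1 b^-1 a) = tr(a^2 b^2 a^-1 b^-1 a) * tr(b) - tr(a^2 b^2 a^-1 b^-1 a b)  (eliminate b^-1) = -x^3*y^3*z + x^4*y^2 + x^2*y^4 + 2*x^2*y^2*z^2 - x^3*y*z - x*y^3*z - x*y*z^3 - 4*x^2*y^2 + 5*x*y*z - y^2 - z^2 + 2
tr(a^-1 b^-1 a^2 b^2 a^-1 b^-1) = tr(b^-1 a^2 b^2 a^-1 b^-1) * tr(a) - tr(b^-1 a^2 b^2 a^-1 b^-1 a)  (eliminate a^-1) = -x^2*y^2*z^2 + x^3*y*z + x*y^3*z + x*y*z^3 - 5*x*y*z + x^2 + y^2 + z^2 - 2
tr(b^-1 a^-2 b^-1 a^2 b^2 a^-1) = tr(a^-1 b^-1 a^2 b^2 a^-1 b^-1) * tr(a) - tr(a^-1 b^-1 a^2 b^2 a^-1 b^-1 a)  (eliminate a^-1) = -x^3*y^2*z^2 + x^4*y*z + 2*x^2*y^3*z + x^2*y*z^3 - x^3*y^2 - x*y^4 - x*y^2*z^2 - 5*x^2*y*z + x^3 + 5*x*y^2 + x*z^2 - 3*x
tr(b^-1 a^2 b^2 a^-2) = tr(a^-1 b^-1 a^2 b^2) * tr(a) - tr(a^-1 b^-1 a^2 b^2 a)  (eliminate a^-1) = -x^3*y^2*z + x^4*y + x^2*y^3 + x^2*y*z^2 - 4*x^2*y + y
tr(a^-2 b^-1 a^2 b^2 a^-1) = tr(b^-1 a^2 b^2 a^-2) * tr(a) - tr(b^-1 a^2 b^2 a^-1)  (eliminate a^-1) = -x^4*y^2*z + x^5*y + x^3*y^3 + x^3*y*z^2 + x^2*y^2*z - 5*x^3*y - x*y^3 - x*y*z^2 + 5*x*y - z
tr(a^-1 b^-2 a^-2 b^-1 a^2 b^2) = tr(b^-1 a^-2 b^-1 a^2 b^2 a^-1) * tr(b) - tr(b^-1 a^-2 b^-1 a^2 b^2 a^-1 b)  (eliminate b^-1) = -x^3*y^3*z^2 + 2*x^4*y^2*z + 2*x^2*y^4*z + x^2*y^2*z^3 - x^5*y - 2*x^3*y^3 - x^3*y*z^2 - x*y^5 - x*y^3*z^2 - 6*x^2*y^2*z + 6*x^3*y + 6*x*y^3 + 2*x*y*z^2 - 8*x*y + z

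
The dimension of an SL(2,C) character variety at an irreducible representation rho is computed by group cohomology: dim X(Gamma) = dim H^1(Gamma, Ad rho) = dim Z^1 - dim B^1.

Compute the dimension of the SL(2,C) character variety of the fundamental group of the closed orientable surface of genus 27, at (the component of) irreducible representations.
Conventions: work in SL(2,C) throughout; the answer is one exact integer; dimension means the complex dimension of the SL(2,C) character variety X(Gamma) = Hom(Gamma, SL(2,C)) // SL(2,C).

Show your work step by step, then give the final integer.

156

Gamma = pi_1(Sigma_27) = < a_1, b_1, ..., a_27, b_27 | prod [a_i, b_i] > has 2g = 54 generators and 1 relator.
Before the relator condition, cocycle space has dim 3*54 = 162.
H^2 = coker(d_2) is dual to H^0 = 0 at irreducible rho (Poincare duality), so d_2 is onto: dim Z^1 = 159.
Coboundaries contribute dim B^1 = 3 (injective at irreducible rho).
Hence dim X = 159 - 3 = 156.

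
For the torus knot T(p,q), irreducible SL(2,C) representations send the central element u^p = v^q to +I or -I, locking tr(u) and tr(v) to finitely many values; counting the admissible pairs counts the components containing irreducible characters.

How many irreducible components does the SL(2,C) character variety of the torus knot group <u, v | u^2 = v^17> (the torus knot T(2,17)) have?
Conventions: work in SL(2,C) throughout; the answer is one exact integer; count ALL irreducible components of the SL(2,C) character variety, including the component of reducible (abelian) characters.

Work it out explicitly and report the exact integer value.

9

For T(2,17): irreducibility forces the central element u^2 = v^17 to one of +I, -I.
This locks tr(u) to 2*cos(pi*alpha/2), alpha in 1..1, and tr(v) to 2*cos(pi*beta/17), beta in 1..16, on each component of irreducible characters.
Consistency of u^2 = (-1)^alpha I with v^17 = (-1)^beta I forces alpha = beta (mod 2).
Enumerate parity-matched pairs: 1*8 odd-odd plus 0*8 even-even gives 8.
components with irreducible characters: 8; plus the single component of reducible (abelian) characters: total 9.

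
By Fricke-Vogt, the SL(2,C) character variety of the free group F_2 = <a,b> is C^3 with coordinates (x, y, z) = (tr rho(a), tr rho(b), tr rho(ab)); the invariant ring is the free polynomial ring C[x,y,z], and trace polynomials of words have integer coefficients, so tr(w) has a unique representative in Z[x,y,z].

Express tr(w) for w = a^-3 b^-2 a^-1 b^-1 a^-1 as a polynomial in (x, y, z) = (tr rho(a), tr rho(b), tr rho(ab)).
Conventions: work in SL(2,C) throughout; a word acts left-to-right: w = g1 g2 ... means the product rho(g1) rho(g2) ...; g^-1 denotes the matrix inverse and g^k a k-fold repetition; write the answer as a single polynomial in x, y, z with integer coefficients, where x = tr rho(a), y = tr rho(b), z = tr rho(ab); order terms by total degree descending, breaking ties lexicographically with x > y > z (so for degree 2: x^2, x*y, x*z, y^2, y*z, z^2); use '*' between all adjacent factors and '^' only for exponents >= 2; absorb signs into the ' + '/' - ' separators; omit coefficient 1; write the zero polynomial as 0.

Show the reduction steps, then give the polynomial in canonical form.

trace(a^-1) = trace(a) = x
apply: trace(a^-2) = trace(a^-1) trace(a) - trace(1) = x^2 - 2
trace(a^-3) = trace(a^-2) trace(a) - trace(a^-1) = x^3 - 3*x
apply: trace(a^-1 b) = trace(b) trace(a) - trace(b a) = x*y - z
trace(a^-2 b) = trace(a^-1 b) trace(a) - trace(a^-1 b a) = x^2*y - x*z - y
apply: trace(a^-3 b) = trace(a^-2 b) trace(a) - trace(a^-2 b a) = x^3*y - x^2*z - 2*x*y + z
use: trace(b^-1 a^-3) = trace(a^-3) trace(b) - trace(a^-3 b) = x^2*z - x*y - z
trace(a^-2 b^-2 a^-1) = trace(b^-1 a^-3) trace(b) - trace(b^-1 a^-3 b) = x^2*y*z - x^3 - x*y^2 - y*z + 3*x
trace(b^2) = trace(b) trace(b) - trace(1) = y^2 - 2
use: trace(b^2 a) = trace(b) trace(a b) - trace(a) = y*z - x
use: trace(a^-1 b^2) = trace(b^2) trace(a) - trace(b^2 a) = x*y^2 - y*z - x
trace(b a^-2 b) = trace(a^-1 b^2) trace(a) - trace(a^-1 b^2 a) = x^2*y^2 - x*y*z - x^2 - y^2 + 2
trace(b a b a) = trace(a b) trace(a b) - trace(1) = z^2 - 2
trace(a^-1 b a b) = trace(b a b) trace(a) - trace(b a b a) = x*y*z - x^2 - z^2 + 2
trace(b a^-2 b a) = trace(a^-1 b a b) trace(a) - trace(a^-1 b a b a) = x^2*y*z - x^3 - x*z^2 - y*z + 3*x
trace(a^-1 b a^-2 b) = trace(b a^-2 b) trace(a) - trace(b a^-2 b a) = x^3*y^2 - 2*x^2*y*z - x*y^2 + x*z^2 + y*z - x
use: trace(a^-1 b a^-2 b^-1) = trace(a^-1 b a^-2) trace(b) - trace(a^-1 b a^-2 b) = x^2*y*z - x*y^2 - x*z^2 + x
trace(a^-2 b^-2 a^-1 b) = trace(a^-1 b a^-2 b^-1) trace(b) - trace(a^-1 b a^-2) = x^2*y^2*z - x^3*y - x*y^3 - x*y*z^2 + x^2*z + 3*x*y - z
apply: trace(a^-2 b^-2 a^-1 b^-1) = trace(a^-2 b^-2 a^-1) trace(b) - trace(a^-2 b^-2 a^-1 b) = x*y*z^2 - x^2*z - y^2*z + z
trace(b^-2 a^-1 b^-1) = trace(b^-1 a^-1 b^-1) trace(b) - trace(b^-1 a^-1) = y^2*z - x*y - z
apply: trace(b^-2 a^-1 b^-1 a) = trace(a^-1 b^-1 a b^-1) trace(b) - trace(a^-1 b^-1 a) = x*y^2*z - x^2*y - y*z^2 + y
apply: trace(a^-1 b^-2 a^-1 b^-1) = trace(b^-2 a^-1 b^-1) trace(a) - trace(b^-2 a^-1 b^-1 a) = y*z^2 - x*z - y
trace(b^-2 a^-1 b^-1 a^-3) = trace(a^-2 b^-2 a^-1 b^-1) trace(a) - trace(a^-2 b^-2 a^-1 b^-1 a) = x^2*y*z^2 - x^3*z - x*y^2*z - y*z^2 + 2*x*z + y
apply: trace(a^-3 b^-2 a^-1 b^-1 a^-1) = trace(b^-2 a^-1 b^-1 a^-3) trace(a) - trace(b^-2 a^-1 b^-1 a^-2) = x^3*y*z^2 - x^4*z - x^2*y^2*z - 2*x*y*z^2 + 3*x^2*z + y^2*z + x*y - z

x^3*y*z^2 - x^4*z - x^2*y^2*z - 2*x*y*z^2 + 3*x^2*z + y^2*z + x*y - z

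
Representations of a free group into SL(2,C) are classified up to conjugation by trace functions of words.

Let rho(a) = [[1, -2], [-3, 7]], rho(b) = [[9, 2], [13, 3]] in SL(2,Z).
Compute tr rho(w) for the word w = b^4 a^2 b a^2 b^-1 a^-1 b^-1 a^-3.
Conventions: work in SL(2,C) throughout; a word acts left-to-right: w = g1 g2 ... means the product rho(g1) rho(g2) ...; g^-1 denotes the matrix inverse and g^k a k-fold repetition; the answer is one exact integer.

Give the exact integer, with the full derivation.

rho(b) = [[9, 2], [13, 3]]
... * rho(b) = [[9, 2], [13, 3]]  ->  [[107, 24], [156, 35]]
... * rho(b) = [[9, 2], [13, 3]]  ->  [[1275, 286], [1859, 417]]
... * rho(b) = [[9, 2], [13, 3]]  ->  [[15193, 3408], [22152, 4969]]
... * rho(a) = [[1, -2], [-3, 7]]  ->  [[4969, -6530], [7245, -9521]]
... * rho(a) = [[1, -2], [-3, 7]]  ->  [[24559, -55648], [35808, -81137]]
... * rho(b) = [[9, 2], [13, 3]]  ->  [[-502393, -117826], [-732509, -171795]]
... * rho(a) = [[1, -2], [-3, 7]]  ->  [[-148915, 180004], [-217124, 262453]]
... * rho(a) = [[1, -2], [-3, 7]]  ->  [[-688927, 1557858], [-1004483, 2271419]]
... * rho(b^-1) = [[3, -2], [-13, 9]]  ->  [[-22318935, 15398576], [-32541896, 22451737]]
... * rho(a^-1) = [[7, 2], [3, 1]]  ->  [[-110036817, -29239294], [-160438061, -42632055]]
... * rho(b^-1) = [[3, -2], [-13, 9]]  ->  [[50000371, -43080012], [72902532, -62812373]]
... * rho(a^-1) = [[7, 2], [3, 1]]  ->  [[220762561, 56920730], [321880605, 82992691]]
... * rho(a^-1) = [[7, 2], [3, 1]]  ->  [[1716100117, 498445852], [2502142308, 726753901]]
... * rho(a^-1) = [[7, 2], [3, 1]]  ->  [[13508038375, 3930646086], [19695257859, 5731038517]]
tr = 13508038375 + 5731038517 = 19239076892

19239076892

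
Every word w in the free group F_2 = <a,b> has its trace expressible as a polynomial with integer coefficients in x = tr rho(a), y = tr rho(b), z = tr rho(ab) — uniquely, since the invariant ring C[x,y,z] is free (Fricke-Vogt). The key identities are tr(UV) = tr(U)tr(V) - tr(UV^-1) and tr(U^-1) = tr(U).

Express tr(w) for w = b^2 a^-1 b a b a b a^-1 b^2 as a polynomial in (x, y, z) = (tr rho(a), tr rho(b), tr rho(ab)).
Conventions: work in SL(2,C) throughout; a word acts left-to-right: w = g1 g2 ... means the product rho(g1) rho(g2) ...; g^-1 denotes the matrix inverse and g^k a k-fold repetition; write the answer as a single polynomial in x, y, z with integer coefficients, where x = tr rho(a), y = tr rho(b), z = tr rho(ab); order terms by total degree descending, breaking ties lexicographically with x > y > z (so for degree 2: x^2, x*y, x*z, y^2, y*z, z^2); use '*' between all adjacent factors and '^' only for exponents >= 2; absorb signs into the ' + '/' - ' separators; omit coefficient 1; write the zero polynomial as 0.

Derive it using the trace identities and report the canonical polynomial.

trace(a b a b) = trace(b a) * trace(b a) - trace(1)  (split on b) = z^2 - 2
trace(a b a) = trace(a) * trace(b a) - trace(b)  (reduce the a square) = x*z - y
trace(b a b a b) = trace(b) * trace(a b a b) - trace(a b a)  (reduce the b square) = y*z^2 - x*z - y
trace(b a b a b^2) = trace(b) * trace(b a b a b) - trace(b a b a)  (reduce the b square) = y^2*z^2 - x*y*z - y^2 - z^2 + 2
trace(b^3 a b a b) = trace(b) * trace(b a b a b^2) - trace(b a b a b)  (reduce the b square) = y^3*z^2 - x*y^2*z - y^3 - 2*y*z^2 + x*z + 3*y
trace(b^2 a b a b^3) = trace(b) * trace(b^3 a b a b) - trace(b^3 a b a)  (reduce the b square) = y^4*z^2 - x*y^3*z - y^4 - 3*y^2*z^2 + 2*x*y*z + 4*y^2 + z^2 - 2
trace(b^5 a b a b) = trace(b) * trace(b^2 a b a b^3) - trace(b^2 a b a b^2)  (reduce the b square) = y^5*z^2 - x*y^4*z - y^5 - 4*y^3*z^2 + 3*x*y^2*z + 5*y^3 + 3*y*z^2 - x*z - 5*y
trace(a b a b a b) = trace(a b a b) * trace(a b) - trace(b a)  (split on a) = z^3 - 3*z
trace(b a b) = trace(b) * trace(a b) - trace(a)  (reduce the b square) = y*z - x
trace(a b a b a) = trace(a) * trace(b a b a) - trace(b a b)  (reduce the a square) = x*z^2 - y*z - x
trace(a b a b a b^2) = trace(b) * trace(a b a b a b) - trace(a b a b a)  (reduce the b square) = y*z^3 - x*z^2 - 2*y*z + x
trace(b^2 a b a b a b) = trace(b) * trace(a b a b a b^2) - trace(a b a b a b)  (reduce the b square) = y^2*z^3 - x*y*z^2 - 2*y^2*z - z^3 + x*y + 3*z
trace(b^3 a b a b a b) = trace(b) * trace(b^2 a b a b a b) - trace(b^2 a b a b a)  (reduce the b square) = y^3*z^3 - x*y^2*z^2 - 2*y^3*z - 2*y*z^3 + x*y^2 + x*z^2 + 5*y*z - x
trace(b^5 a b a b a) = trace(b) * trace(b^3 a b a b a b) - trace(b^3 a b a b a)  (reduce the b square) = y^4*z^3 - x*y^3*z^2 - 2*y^4*z - 3*y^2*z^3 + x*y^3 + 2*x*y*z^2 + 7*y^2*z + z^3 - 2*x*y - 3*z
trace(b a b a b a^-1 b^4) = trace(b^5 a b a b) * trace(a) - trace(b^5 a b a b a)  (eliminate a^-1) = x*y^5*z^2 - x^2*y^4*z - y^4*z^3 - x*y^5 - 3*x*y^3*z^2 + 3*x^2*y^2*z + 2*y^4*z + 3*y^2*z^3 + 4*x*y^3 + x*y*z^2 - x^2*z - 7*y^2*z - z^3 - 3*x*y + 3*z
trace(a b a b a b a b) = trace(a b a b a b) * trace(a b) - trace(b a b a)  (split on a) = z^4 - 4*z^2 + 2
trace(a b a b a b a) = trace(a) * trace(b a b a b a) - trace(b a b a b)  (reduce the a square) = x*z^3 - y*z^2 - 2*x*z + y
trace(a b a b a b a b^2) = trace(b) * trace(a b a b a b a b) - trace(a b a b a b a)  (reduce the b square) = y*z^4 - x*z^3 - 3*y*z^2 + 2*x*z + y
trace(b a b a b a b a b^2) = trace(b) * trace(a b a b a b a b^2) - trace(a b a b a b a b)  (reduce the b square) = y^2*z^4 - x*y*z^3 - 3*y^2*z^2 - z^4 + 2*x*y*z + y^2 + 4*z^2 - 2
trace(b^4 a b a b a b a) = trace(b) * trace(b a b a b a b a b^2) - trace(b a b a b a b a b)  (reduce the b square) = y^3*z^4 - x*y^2*z^3 - 3*y^3*z^2 - 2*y*z^4 + 2*x*y^2*z + x*z^3 + y^3 + 7*y*z^2 - 2*x*z - 3*y
trace(b a b a b a^-1 b^4 a) = trace(b^4 a b a b a b) * trace(a) - trace(b^4 a b a b a b a)  (eliminate a^-1) = x*y^4*z^3 - x^2*y^3*z^2 - y^3*z^4 - 2*x*y^4*z - 2*x*y^2*z^3 + x^2*y^3 + 2*x^2*y*z^2 + 3*y^3*z^2 + 2*y*z^4 + 5*x*y^2*z - 2*x^2*y - y^3 - 7*y*z^2 - x*z + 3*y
trace(b^2 a^-1 b a b a b a^-1 b^2) = trace(b a b a b a^-1 b^4) * trace(a) - trace(b a b a b a^-1 b^4 a)  (eliminate a^-1) = x^2*y^5*z^2 - x^3*y^4*z - 2*x*y^4*z^3 - x^2*y^5 - 2*x^2*y^3*z^2 + y^3*z^4 + 3*x^3*y^2*z + 4*x*y^4*z + 5*x*y^2*z^3 + 3*x^2*y^3 - x^2*y*z^2 - 3*y^3*z^2 - 2*y*z^4 - x^3*z - 12*x*y^2*z - x*z^3 - x^2*y + y^3 + 7*y*z^2 + 4*x*z - 3*y

x^2*y^5*z^2 - x^3*y^4*z - 2*x*y^4*z^3 - x^2*y^5 - 2*x^2*y^3*z^2 + y^3*z^4 + 3*x^3*y^2*z + 4*x*y^4*z + 5*x*y^2*z^3 + 3*x^2*y^3 - x^2*y*z^2 - 3*y^3*z^2 - 2*y*z^4 - x^3*z - 12*x*y^2*z - x*z^3 - x^2*y + y^3 + 7*y*z^2 + 4*x*z - 3*y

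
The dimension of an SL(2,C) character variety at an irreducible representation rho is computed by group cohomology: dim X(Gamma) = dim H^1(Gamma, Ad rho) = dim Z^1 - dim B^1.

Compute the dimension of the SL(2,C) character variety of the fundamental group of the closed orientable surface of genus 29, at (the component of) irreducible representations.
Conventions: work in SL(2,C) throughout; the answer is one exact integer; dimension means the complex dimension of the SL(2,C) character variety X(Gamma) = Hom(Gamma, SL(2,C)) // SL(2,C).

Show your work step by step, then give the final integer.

pi_1 of the closed genus-29 surface has 58 generators bound by the single product-of-commutators relator.
Unconstrained cocycle data is one sl_2 vector per generator (174 dimensions), cut by the relator condition d_2(z) = 0.
At an irreducible rho, H^2 = coker(d_2) vanishes (Poincare duality: H^2 is dual to H^0 = invariants = 0), so d_2 is surjective onto sl_2 and dim Z^1 = 174 - 3 = 171.
As always at irreducible rho, dim B^1 = 3.
dim X = dim H^1 = 171 - 3 = 168.

168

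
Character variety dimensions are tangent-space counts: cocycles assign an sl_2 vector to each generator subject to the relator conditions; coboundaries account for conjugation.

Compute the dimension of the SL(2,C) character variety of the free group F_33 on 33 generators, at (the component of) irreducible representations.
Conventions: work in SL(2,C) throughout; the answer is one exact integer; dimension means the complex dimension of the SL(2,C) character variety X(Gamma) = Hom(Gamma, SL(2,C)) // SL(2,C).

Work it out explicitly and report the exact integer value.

Here Gamma is free of rank 33 — no relator constrains a cocycle.
Z^1(Gamma, Ad rho) = (sl_2)^33: a cocycle is a free choice of one sl_2 vector per generator, so dim Z^1 = 3*33 = 99.
At an irreducible rho the centralizer of the image in sl_2 is 0, so the coboundary map sl_2 -> Z^1 is injective: dim B^1 = 3.
dim H^1 = 99 - 3 = 96, which is dim X.

96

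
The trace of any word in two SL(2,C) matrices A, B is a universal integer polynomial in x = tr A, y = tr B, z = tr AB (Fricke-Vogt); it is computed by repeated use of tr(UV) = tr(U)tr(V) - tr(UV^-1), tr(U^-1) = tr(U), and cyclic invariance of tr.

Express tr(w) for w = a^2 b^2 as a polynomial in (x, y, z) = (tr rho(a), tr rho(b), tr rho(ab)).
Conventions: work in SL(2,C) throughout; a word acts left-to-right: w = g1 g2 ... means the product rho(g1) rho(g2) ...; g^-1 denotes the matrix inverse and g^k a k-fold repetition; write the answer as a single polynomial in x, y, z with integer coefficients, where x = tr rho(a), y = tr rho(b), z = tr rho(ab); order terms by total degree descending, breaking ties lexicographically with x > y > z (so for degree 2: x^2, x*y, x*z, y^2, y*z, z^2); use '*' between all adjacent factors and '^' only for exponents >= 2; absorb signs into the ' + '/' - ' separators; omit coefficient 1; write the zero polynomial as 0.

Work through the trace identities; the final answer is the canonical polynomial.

use: trace(a^2 b) = trace(a) * trace(b a) - trace(b) = x*z - y
use: trace(a^2) = trace(a) * trace(a) - trace(1) = x^2 - 2
trace(a^2 b^2) = trace(b) * trace(a^2 b) - trace(a^2) = x*y*z - x^2 - y^2 + 2

x*y*z - x^2 - y^2 + 2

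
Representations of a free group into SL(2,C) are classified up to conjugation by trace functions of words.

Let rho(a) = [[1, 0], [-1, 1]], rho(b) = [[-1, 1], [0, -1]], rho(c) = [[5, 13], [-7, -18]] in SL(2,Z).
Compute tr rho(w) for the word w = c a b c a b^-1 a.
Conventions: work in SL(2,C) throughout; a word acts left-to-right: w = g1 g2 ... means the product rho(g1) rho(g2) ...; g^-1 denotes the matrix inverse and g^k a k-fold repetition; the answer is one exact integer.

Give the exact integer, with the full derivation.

740

rho(c) = [[5, 13], [-7, -18]]
... * rho(a) = [[1, 0], [-1, 1]]  ->  [[-8, 13], [11, -18]]
... * rho(b) = [[-1, 1], [0, -1]]  ->  [[8, -21], [-11, 29]]
... * rho(c) = [[5, 13], [-7, -18]]  ->  [[187, 482], [-258, -665]]
... * rho(a) = [[1, 0], [-1, 1]]  ->  [[-295, 482], [407, -665]]
... * rho(b^-1) = [[-1, -1], [0, -1]]  ->  [[295, -187], [-407, 258]]
... * rho(a) = [[1, 0], [-1, 1]]  ->  [[482, -187], [-665, 258]]
tr = 482 + 258 = 740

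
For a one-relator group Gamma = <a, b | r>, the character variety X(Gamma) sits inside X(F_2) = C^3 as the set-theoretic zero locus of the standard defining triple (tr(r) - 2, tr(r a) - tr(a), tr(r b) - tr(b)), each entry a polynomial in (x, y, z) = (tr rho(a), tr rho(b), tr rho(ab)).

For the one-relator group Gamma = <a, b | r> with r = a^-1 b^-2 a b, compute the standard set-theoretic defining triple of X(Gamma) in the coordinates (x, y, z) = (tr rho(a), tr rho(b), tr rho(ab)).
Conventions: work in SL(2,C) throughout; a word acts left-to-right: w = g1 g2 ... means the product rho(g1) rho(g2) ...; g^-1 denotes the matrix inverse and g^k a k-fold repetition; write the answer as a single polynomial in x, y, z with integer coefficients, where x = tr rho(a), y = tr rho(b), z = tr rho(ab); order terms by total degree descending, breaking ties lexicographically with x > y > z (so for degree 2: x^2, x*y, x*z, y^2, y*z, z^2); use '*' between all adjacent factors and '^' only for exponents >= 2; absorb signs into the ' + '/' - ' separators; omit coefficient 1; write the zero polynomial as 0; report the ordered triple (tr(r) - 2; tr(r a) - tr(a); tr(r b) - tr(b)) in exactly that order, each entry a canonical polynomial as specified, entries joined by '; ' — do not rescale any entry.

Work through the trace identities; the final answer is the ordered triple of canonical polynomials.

-x*y^2*z + x^2*y + y^3 + y*z^2 - 3*y - 2; x*y - x - z; -x*y^3*z + x^2*y^2 + y^4 + y^2*z^2 - 4*y^2 - y + 2

trace(b a b) = trace(b) trace(a b) - trace(a)  (reduce the b square) = y*z - x
use: trace(b a b a) = trace(a b) trace(a b) - trace(1)  (split on a) = z^2 - 2
apply: trace(a b a^-1 b) = trace(b a b) trace(a) - trace(b a b a)  (eliminate a^-1) = x*y*z - x^2 - z^2 + 2
trace(a b a^-1 b^-1) = trace(a b a^-1) trace(b) - trace(a b a^-1 b)  (eliminate b^-1) = -x*y*z + x^2 + y^2 + z^2 - 2
use: trace(a^-1 b^-2 a b) = trace(a b a^-1 b^-1) trace(b) - trace(a b a^-1)  (eliminate b^-1) = -x*y^2*z + x^2*y + y^3 + y*z^2 - 3*y
apply: trace(b^-1 a) = trace(a) trace(b) - trace(a b) = x*y - z
trace(b^2) = trace(b) trace(b) - trace(1)   [square of b] = y^2 - 2
trace(a b^2 a) = trace(a) trace(b^2 a) - trace(b^2)   [square of a] = x*y*z - x^2 - y^2 + 2
trace(a b a) = trace(a) trace(b a) - trace(b)   [square of a] = x*z - y
trace(a b^2 a b) = trace(b) trace(a b a b) - trace(a b a)   [square of b] = y*z^2 - x*z - y
trace(b^-1 a b^2 a) = trace(a b^2 a) trace(b) - trace(a b^2 a b)   [inverse elimination on b] = x*y^2*z - x^2*y - y^3 - y*z^2 + x*z + 3*y
apply: trace(b^-2 a b^2 a) = trace(b^-1 a b^2 a) trace(b) - trace(b^-1 a b^2 a b)   [inverse elimination on b] = x*y^3*z - x^2*y^2 - y^4 - y^2*z^2 + x^2 + 4*y^2 - 2
trace(a^-1 b^-2 a b^2) = trace(b^-2 a b^2) trace(a) - trace(b^-2 a b^2 a)   [inverse elimination on a] = -x*y^3*z + x^2*y^2 + y^4 + y^2*z^2 - 4*y^2 + 2
assemble the triple (trace(r) - 2; trace(r a) - x; trace(r b) - y)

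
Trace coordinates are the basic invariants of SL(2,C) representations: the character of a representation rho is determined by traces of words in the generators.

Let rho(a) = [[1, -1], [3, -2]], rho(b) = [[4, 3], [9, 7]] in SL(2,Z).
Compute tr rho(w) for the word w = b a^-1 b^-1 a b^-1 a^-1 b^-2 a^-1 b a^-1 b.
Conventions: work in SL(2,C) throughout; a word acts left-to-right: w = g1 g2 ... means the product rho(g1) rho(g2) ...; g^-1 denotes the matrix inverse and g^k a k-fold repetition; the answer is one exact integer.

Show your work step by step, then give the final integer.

rho(b) = [[4, 3], [9, 7]]
... * rho(a^-1) = [[-2, 1], [-3, 1]]  ->  [[-17, 7], [-39, 16]]
... * rho(b^-1) = [[7, -3], [-9, 4]]  ->  [[-182, 79], [-417, 181]]
... * rho(a) = [[1, -1], [3, -2]]  ->  [[55, 24], [126, 55]]
... * rho(b^-1) = [[7, -3], [-9, 4]]  ->  [[169, -69], [387, -158]]
... * rho(a^-1) = [[-2, 1], [-3, 1]]  ->  [[-131, 100], [-300, 229]]
... * rho(b^-1) = [[7, -3], [-9, 4]]  ->  [[-1817, 793], [-4161, 1816]]
... * rho(b^-1) = [[7, -3], [-9, 4]]  ->  [[-19856, 8623], [-45471, 19747]]
... * rho(a^-1) = [[-2, 1], [-3, 1]]  ->  [[13843, -11233], [31701, -25724]]
... * rho(b) = [[4, 3], [9, 7]]  ->  [[-45725, -37102], [-104712, -84965]]
... * rho(a^-1) = [[-2, 1], [-3, 1]]  ->  [[202756, -82827], [464319, -189677]]
... * rho(b) = [[4, 3], [9, 7]]  ->  [[65581, 28479], [150183, 65218]]
tr = 65581 + 65218 = 130799

130799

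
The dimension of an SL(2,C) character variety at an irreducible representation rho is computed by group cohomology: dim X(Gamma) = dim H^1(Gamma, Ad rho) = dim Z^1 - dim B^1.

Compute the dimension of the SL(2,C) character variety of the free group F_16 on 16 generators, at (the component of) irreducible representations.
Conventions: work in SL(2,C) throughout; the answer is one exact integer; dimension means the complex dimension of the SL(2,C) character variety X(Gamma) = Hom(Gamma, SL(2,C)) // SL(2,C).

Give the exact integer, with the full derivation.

Here Gamma is free of rank 16 — no relator constrains a cocycle.
A cocycle picks one sl_2 vector per generator freely, giving dim Z^1 = 3*16 = 48.
dim B^1 = 3: the coboundary map is injective because an irreducible image has centralizer 0 in sl_2.
Therefore dim X = 48 - 3 = 45.

45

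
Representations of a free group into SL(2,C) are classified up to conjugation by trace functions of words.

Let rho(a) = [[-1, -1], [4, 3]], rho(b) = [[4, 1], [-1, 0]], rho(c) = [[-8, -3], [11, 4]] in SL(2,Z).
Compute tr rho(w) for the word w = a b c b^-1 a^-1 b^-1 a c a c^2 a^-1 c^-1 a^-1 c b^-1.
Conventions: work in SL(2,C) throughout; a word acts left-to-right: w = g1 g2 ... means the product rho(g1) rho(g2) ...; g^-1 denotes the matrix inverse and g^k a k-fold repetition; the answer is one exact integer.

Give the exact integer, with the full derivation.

-267

rho(a) = [[-1, -1], [4, 3]]
... * rho(b) = [[4, 1], [-1, 0]]  ->  [[-3, -1], [13, 4]]
... * rho(c) = [[-8, -3], [11, 4]]  ->  [[13, 5], [-60, -23]]
... * rho(b^-1) = [[0, -1], [1, 4]]  ->  [[5, 7], [-23, -32]]
... * rho(a^-1) = [[3, 1], [-4, -1]]  ->  [[-13, -2], [59, 9]]
... * rho(b^-1) = [[0, -1], [1, 4]]  ->  [[-2, 5], [9, -23]]
... * rho(a) = [[-1, -1], [4, 3]]  ->  [[22, 17], [-101, -78]]
... * rho(c) = [[-8, -3], [11, 4]]  ->  [[11, 2], [-50, -9]]
... * rho(a) = [[-1, -1], [4, 3]]  ->  [[-3, -5], [14, 23]]
... * rho(c) = [[-8, -3], [11, 4]]  ->  [[-31, -11], [141, 50]]
... * rho(c) = [[-8, -3], [11, 4]]  ->  [[127, 49], [-578, -223]]
... * rho(a^-1) = [[3, 1], [-4, -1]]  ->  [[185, 78], [-842, -355]]
... * rho(c^-1) = [[4, 3], [-11, -8]]  ->  [[-118, -69], [537, 314]]
... * rho(a^-1) = [[3, 1], [-4, -1]]  ->  [[-78, -49], [355, 223]]
... * rho(c) = [[-8, -3], [11, 4]]  ->  [[85, 38], [-387, -173]]
... * rho(b^-1) = [[0, -1], [1, 4]]  ->  [[38, 67], [-173, -305]]
tr = 38 + -305 = -267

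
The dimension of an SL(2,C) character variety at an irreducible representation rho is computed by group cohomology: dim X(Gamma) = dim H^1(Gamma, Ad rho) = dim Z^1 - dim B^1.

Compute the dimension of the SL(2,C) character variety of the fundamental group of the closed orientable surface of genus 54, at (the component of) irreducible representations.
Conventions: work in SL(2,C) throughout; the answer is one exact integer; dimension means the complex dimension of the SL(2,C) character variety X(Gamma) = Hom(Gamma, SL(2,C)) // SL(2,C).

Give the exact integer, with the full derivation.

Gamma = pi_1(Sigma_54) = < a_1, b_1, ..., a_54, b_54 | prod [a_i, b_i] > has 2g = 108 generators and 1 relator.
Before the relator condition, cocycle space has dim 3*108 = 324.
At an irreducible rho, H^2 = coker(d_2) vanishes (Poincare duality: H^2 is dual to H^0 = invariants = 0), so d_2 is surjective onto sl_2 and dim Z^1 = 324 - 3 = 321.
As always at irreducible rho, dim B^1 = 3.
Hence dim X = 321 - 3 = 318.

318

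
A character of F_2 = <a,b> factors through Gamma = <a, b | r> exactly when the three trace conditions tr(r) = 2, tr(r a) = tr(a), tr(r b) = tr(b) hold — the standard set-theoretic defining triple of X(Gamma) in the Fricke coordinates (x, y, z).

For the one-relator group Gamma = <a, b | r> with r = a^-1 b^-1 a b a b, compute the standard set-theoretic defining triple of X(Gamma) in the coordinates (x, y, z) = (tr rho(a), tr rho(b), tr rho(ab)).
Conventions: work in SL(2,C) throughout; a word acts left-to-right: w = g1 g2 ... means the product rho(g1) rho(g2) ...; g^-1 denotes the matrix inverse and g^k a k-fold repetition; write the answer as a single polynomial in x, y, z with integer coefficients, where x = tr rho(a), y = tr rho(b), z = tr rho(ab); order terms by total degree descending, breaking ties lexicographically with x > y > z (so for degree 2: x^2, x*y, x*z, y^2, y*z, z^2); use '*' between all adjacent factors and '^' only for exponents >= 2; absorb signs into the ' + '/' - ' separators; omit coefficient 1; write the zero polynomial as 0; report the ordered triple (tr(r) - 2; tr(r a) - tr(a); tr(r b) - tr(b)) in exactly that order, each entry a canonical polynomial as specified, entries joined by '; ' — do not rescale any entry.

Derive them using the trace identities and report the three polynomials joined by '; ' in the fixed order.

reduce: trace(a b a) = trace(a)*trace(b a) - trace(b)  (reduce the a square) = x*z - y
so trace(b a b a) = trace(b a)*trace(b a) - trace(1)  (split on b) = z^2 - 2
so trace(b a b) = trace(b)*trace(a b) - trace(a)  (reduce the b square) = y*z - x
trace(a b a b a) = trace(a)*trace(b a b a) - trace(b a b)  (reduce the a square) = x*z^2 - y*z - x
so trace(a b a b a b) = trace(b a)*trace(b a b a) - trace(b^-1 a^-1)  (split on b) = z^3 - 3*z
so trace(b^-1 a b a b a) = trace(a b a b a)*trace(b) - trace(a b a b a b)  (eliminate b^-1) = x*y*z^2 - y^2*z - z^3 - x*y + 3*z
reduce: trace(a^-1 b^-1 a b a b) = trace(b^-1 a b a b)*trace(a) - trace(b^-1 a b a b a)  (eliminate a^-1) = -x*y*z^2 + x^2*z + y^2*z + z^3 - 3*z
reduce: trace(b a b^2 a) = trace(b)*trace(a b a b) - trace(a b a)   [square of b] = y*z^2 - x*z - y
trace(b a b^2) = trace(b)*trace(b a b) - trace(b a)   [square of b] = y^2*z - x*y - z
trace(a b a b^2 a) = trace(a)*trace(b a b^2 a) - trace(b a b^2)   [square of a] = x*y*z^2 - x^2*z - y^2*z + z
trace(a b a b^2 a b) = trace(b)*trace(a b a b a b) - trace(a b a b a)   [square of b] = y*z^3 - x*z^2 - 2*y*z + x
trace(b^-1 a b a b^2 a) = trace(a b a b^2 a)*trace(b) - trace(a b a b^2 a b)   [inverse elimination on b] = x*y^2*z^2 - x^2*y*z - y^3*z - y*z^3 + x*z^2 + 3*y*z - x
reduce: trace(a^-1 b^-1 a b a b^2) = trace(b^-1 a b a b^2)*trace(a) - trace(b^-1 a b a b^2 a)   [inverse elimination on a] = -x*y^2*z^2 + x^2*y*z + y^3*z + y*z^3 - 3*y*z - x
assemble the triple (trace(r) - 2; trace(r a) - x; trace(r b) - y)

-x*y*z^2 + x^2*z + y^2*z + z^3 - 3*z - 2; x*z - x - y; -x*y^2*z^2 + x^2*y*z + y^3*z + y*z^3 - 3*y*z - x - y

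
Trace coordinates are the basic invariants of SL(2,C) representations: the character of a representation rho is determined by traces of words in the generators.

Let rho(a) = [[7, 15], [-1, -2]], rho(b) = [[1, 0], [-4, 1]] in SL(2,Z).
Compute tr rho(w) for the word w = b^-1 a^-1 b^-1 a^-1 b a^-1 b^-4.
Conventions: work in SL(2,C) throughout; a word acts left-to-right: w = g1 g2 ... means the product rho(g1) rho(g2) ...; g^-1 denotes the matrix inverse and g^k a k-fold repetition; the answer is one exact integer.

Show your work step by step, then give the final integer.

1054910

rho(b^-1) = [[1, 0], [4, 1]]
... * rho(a^-1) = [[-2, -15], [1, 7]]  ->  [[-2, -15], [-7, -53]]
... * rho(b^-1) = [[1, 0], [4, 1]]  ->  [[-62, -15], [-219, -53]]
... * rho(a^-1) = [[-2, -15], [1, 7]]  ->  [[109, 825], [385, 2914]]
... * rho(b) = [[1, 0], [-4, 1]]  ->  [[-3191, 825], [-11271, 2914]]
... * rho(a^-1) = [[-2, -15], [1, 7]]  ->  [[7207, 53640], [25456, 189463]]
... * rho(b^-1) = [[1, 0], [4, 1]]  ->  [[221767, 53640], [783308, 189463]]
... * rho(b^-1) = [[1, 0], [4, 1]]  ->  [[436327, 53640], [1541160, 189463]]
... * rho(b^-1) = [[1, 0], [4, 1]]  ->  [[650887, 53640], [2299012, 189463]]
... * rho(b^-1) = [[1, 0], [4, 1]]  ->  [[865447, 53640], [3056864, 189463]]
tr = 865447 + 189463 = 1054910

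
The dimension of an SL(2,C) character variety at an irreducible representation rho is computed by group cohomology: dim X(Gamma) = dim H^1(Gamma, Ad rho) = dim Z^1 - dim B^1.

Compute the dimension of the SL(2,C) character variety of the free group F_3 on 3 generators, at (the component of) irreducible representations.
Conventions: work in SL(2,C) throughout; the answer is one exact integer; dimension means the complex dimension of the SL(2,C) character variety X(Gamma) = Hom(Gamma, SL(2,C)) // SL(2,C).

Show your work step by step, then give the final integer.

6

Here Gamma is free of rank 3 — no relator constrains a cocycle.
A cocycle picks one sl_2 vector per generator freely, giving dim Z^1 = 3*3 = 9.
Irreducibility makes the coboundary map sl_2 -> Z^1 injective (trivial centralizer), so dim B^1 = 3.
dim H^1 = 9 - 3 = 6, which is dim X.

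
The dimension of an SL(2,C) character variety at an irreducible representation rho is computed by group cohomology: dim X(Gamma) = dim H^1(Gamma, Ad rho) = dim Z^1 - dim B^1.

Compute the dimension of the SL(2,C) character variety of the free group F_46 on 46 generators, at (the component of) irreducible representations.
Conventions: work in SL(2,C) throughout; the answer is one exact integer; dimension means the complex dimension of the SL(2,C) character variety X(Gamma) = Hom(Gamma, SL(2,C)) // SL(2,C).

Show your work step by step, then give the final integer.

135

Here Gamma is free of rank 46 — no relator constrains a cocycle.
A cocycle picks one sl_2 vector per generator freely, giving dim Z^1 = 3*46 = 138.
dim B^1 = 3: the coboundary map is injective because an irreducible image has centralizer 0 in sl_2.
dim H^1 = 138 - 3 = 135, which is dim X.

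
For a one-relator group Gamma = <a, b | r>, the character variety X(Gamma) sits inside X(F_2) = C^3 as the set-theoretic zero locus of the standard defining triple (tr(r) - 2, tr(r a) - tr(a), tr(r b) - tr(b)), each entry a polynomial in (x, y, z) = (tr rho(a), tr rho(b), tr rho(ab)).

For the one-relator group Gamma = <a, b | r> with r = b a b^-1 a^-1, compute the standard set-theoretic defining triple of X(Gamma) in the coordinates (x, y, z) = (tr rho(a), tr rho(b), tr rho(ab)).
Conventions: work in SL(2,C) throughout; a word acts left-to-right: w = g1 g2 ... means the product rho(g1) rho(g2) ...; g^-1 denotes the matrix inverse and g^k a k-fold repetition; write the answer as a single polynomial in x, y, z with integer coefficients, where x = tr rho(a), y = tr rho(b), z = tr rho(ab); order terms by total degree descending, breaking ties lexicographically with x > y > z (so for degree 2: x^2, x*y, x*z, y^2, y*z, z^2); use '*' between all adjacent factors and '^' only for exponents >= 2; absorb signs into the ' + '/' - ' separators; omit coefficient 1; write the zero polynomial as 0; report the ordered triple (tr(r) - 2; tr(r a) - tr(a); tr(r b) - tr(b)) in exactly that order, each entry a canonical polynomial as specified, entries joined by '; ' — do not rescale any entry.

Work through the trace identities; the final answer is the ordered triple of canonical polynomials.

tr(b a b) = tr(b) tr(a b) - tr(a)  (reduce the b square) = y*z - x
tr(b a b a) = tr(a b) tr(a b) - tr(1)  (split on a) = z^2 - 2
tr(a^-1 b a b) = tr(b a b) tr(a) - tr(b a b a)  (eliminate a^-1) = x*y*z - x^2 - z^2 + 2
tr(b a b^-1 a^-1) = tr(a^-1 b a) tr(b) - tr(a^-1 b a b)  (eliminate b^-1) = -x*y*z + x^2 + y^2 + z^2 - 2
tr(a^2 b) = tr(a) tr(b a) - tr(b)   [square of a] = x*z - y
tr(a^2) = tr(a) tr(a) - tr(1)   [square of a] = x^2 - 2
tr(a b^2 a) = tr(b) tr(a^2 b) - tr(a^2)   [square of b] = x*y*z - x^2 - y^2 + 2
tr(a b^2 a b) = tr(b) tr(a b a b) - tr(a b a)   [square of b] = y*z^2 - x*z - y
tr(b^2 a b^-1 a) = tr(a b^2 a) tr(b) - tr(a b^2 a b)   [inverse elimination on b] = x*y^2*z - x^2*y - y^3 - y*z^2 + x*z + 3*y
tr(b a b^-1 a^-1 b) = tr(b^2 a b^-1) tr(a) - tr(b^2 a b^-1 a)   [inverse elimination on a] = -x*y^2*z + x^2*y + y^3 + y*z^2 - 3*y
assemble the triple (tr(r) - 2; tr(r a) - x; tr(r b) - y)

-x*y*z + x^2 + y^2 + z^2 - 4; 0; -x*y^2*z + x^2*y + y^3 + y*z^2 - 4*y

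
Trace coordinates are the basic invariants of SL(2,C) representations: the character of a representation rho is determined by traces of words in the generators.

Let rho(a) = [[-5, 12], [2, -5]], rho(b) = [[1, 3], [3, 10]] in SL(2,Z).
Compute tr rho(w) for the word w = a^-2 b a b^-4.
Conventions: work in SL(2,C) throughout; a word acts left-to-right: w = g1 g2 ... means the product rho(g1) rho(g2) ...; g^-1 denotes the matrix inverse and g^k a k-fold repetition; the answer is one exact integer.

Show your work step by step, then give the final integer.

rho(a^-1) = [[-5, -12], [-2, -5]]
... * rho(a^-1) = [[-5, -12], [-2, -5]]  ->  [[49, 120], [20, 49]]
... * rho(b) = [[1, 3], [3, 10]]  ->  [[409, 1347], [167, 550]]
... * rho(a) = [[-5, 12], [2, -5]]  ->  [[649, -1827], [265, -746]]
... * rho(b^-1) = [[10, -3], [-3, 1]]  ->  [[11971, -3774], [4888, -1541]]
... * rho(b^-1) = [[10, -3], [-3, 1]]  ->  [[131032, -39687], [53503, -16205]]
... * rho(b^-1) = [[10, -3], [-3, 1]]  ->  [[1429381, -432783], [583645, -176714]]
... * rho(b^-1) = [[10, -3], [-3, 1]]  ->  [[15592159, -4720926], [6366592, -1927649]]
tr = 15592159 + -1927649 = 13664510

13664510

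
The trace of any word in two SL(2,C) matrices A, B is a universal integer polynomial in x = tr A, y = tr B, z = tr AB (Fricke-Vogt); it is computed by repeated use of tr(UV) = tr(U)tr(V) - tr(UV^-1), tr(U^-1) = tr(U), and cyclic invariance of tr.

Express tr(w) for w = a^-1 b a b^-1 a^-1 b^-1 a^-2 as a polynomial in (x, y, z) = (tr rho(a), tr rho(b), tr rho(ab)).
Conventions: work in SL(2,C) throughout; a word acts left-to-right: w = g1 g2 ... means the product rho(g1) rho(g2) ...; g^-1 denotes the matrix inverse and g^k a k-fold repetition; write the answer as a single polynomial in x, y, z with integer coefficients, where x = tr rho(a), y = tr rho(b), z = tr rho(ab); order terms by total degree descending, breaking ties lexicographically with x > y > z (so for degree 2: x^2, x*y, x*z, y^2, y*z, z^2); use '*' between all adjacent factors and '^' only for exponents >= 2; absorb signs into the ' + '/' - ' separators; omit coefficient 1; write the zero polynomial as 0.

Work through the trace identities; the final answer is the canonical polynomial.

-x^3*y*z^2 + x^4*z + x^2*y^2*z + x^2*z^3 + x*y*z^2 - 4*x^2*z - y^2*z - z^3 - x*y + 3*z

so tr(a^-1 b) = tr(b) tr(a) - tr(b a) = x*y - z
reduce: tr(a^-2 b) = tr(a^-1 b) tr(a) - tr(a^-1 b a) = x^2*y - x*z - y
so tr(b a b) = tr(b) tr(a b) - tr(a) = y*z - x
so tr(b a b a) = tr(b a) tr(b a) - tr(1) = z^2 - 2
so tr(a^-1 b a b) = tr(b a b) tr(a) - tr(b a b a) = x*y*z - x^2 - z^2 + 2
so tr(a^-2 b a b) = tr(a^-1 b a b) tr(a) - tr(a^-1 b a b a) = x^2*y*z - x^3 - x*z^2 - y*z + 3*x
tr(a^-3 b a b) = tr(a^-2 b a b) tr(a) - tr(a^-2 b a b a) = x^3*y*z - x^4 - x^2*z^2 - 2*x*y*z + 4*x^2 + z^2 - 2
reduce: tr(a^-2 b a b^-1 a^-1) = tr(a^-3 b a) tr(b) - tr(a^-3 b a b) = -x^3*y*z + x^4 + x^2*y^2 + x^2*z^2 + x*y*z - 4*x^2 - y^2 - z^2 + 2
tr(b^2) = tr(b) tr(b) - tr(1) = y^2 - 2
reduce: tr(b a^-1 b) = tr(b^2) tr(a) - tr(b^2 a) = x*y^2 - y*z - x
reduce: tr(b^2 a b) = tr(b) tr(b a b) - tr(b a) = y^2*z - x*y - z
reduce: tr(a b a) = tr(a) tr(b a) - tr(b) = x*z - y
tr(b^2 a b a) = tr(b) tr(a b a b) - tr(a b a) = y*z^2 - x*z - y
tr(b a b a^-1 b) = tr(b^2 a b) tr(a) - tr(b^2 a b a) = x*y^2*z - x^2*y - y*z^2 + y
tr(b a b a b a) = tr(b a) tr(b a b a) - tr(b^-1 a^-1) = z^3 - 3*z
tr(b a b a^-1 b a) = tr(b a b a b) tr(a) - tr(b a b a b a) = x*y*z^2 - x^2*z - z^3 - x*y + 3*z
so tr(a^-1 b a^-1 b a b) = tr(b a b a^-1 b) tr(a) - tr(b a b a^-1 b a) = x^2*y^2*z - x^3*y - 2*x*y*z^2 + x^2*z + z^3 + 2*x*y - 3*z
so tr(b a b^-1 a^-1 b a^-1) = tr(a^-1 b a^-1 b a) tr(b) - tr(a^-1 b a^-1 b a b) = -x^2*y^2*z + x^3*y + x*y^3 + 2*x*y*z^2 - x^2*z - y^2*z - z^3 - 3*x*y + 3*z
reduce: tr(a b^2 a) = tr(a) tr(b^2 a) - tr(b^2) = x*y*z - x^2 - y^2 + 2
so tr(b^2 a b^-1 a) = tr(a b^2 a) tr(b) - tr(a b^2 a b) = x*y^2*z - x^2*y - y^3 - y*z^2 + x*z + 3*y
so tr(b a b^-1 a^-1 b) = tr(b^2 a b^-1) tr(a) - tr(b^2 a b^-1 a) = -x*y^2*z + x^2*y + y^3 + y*z^2 - 3*y
tr(a^-2 b a b^-1 a^-1 b) = tr(b a b^-1 a^-1 b a^-1) tr(a) - tr(b a b^-1 a^-1 b) = -x^3*y^2*z + x^4*y + x^2*y^3 + 2*x^2*y*z^2 - x^3*z - x*z^3 - 4*x^2*y - y^3 - y*z^2 + 3*x*z + 3*y
reduce: tr(b a b^-1 a^-1 b^-1 a^-2) = tr(a^-2 b a b^-1 a^-1) tr(b) - tr(a^-2 b a b^-1 a^-1 b) = -x^2*y*z^2 + x^3*z + x*y^2*z + x*z^3 - 3*x*z - y
so tr(b a b^-1 a) = tr(a b a) tr(b) - tr(a b a b) = x*y*z - y^2 - z^2 + 2
tr(b^-1 a^-1 b a) = tr(b a b^-1) tr(a) - tr(b a b^-1 a) = -x*y*z + x^2 + y^2 + z^2 - 2
tr(b^-1 a^-1 b a b^-1) = tr(b^-1 a^-1 b a) tr(b) - tr(b^-1 a^-1 b a b) = -x*y^2*z + x^2*y + y^3 + y*z^2 - 3*y
so tr(a b a^2) = tr(a) tr(b a^2) - tr(b a) = x^2*z - x*y - z
tr(a b a^2 b) = tr(a) tr(b a b a) - tr(b a b) = x*z^2 - y*z - x
so tr(a b^-1 a b a) = tr(a b a^2) tr(b) - tr(a b a^2 b) = x^2*y*z - x*y^2 - x*z^2 + x
so tr(a b^-1 a b a b) = tr(a b a b a) tr(b) - tr(a b a b a b) = x*y*z^2 - y^2*z - z^3 - x*y + 3*z
tr(b a b^-1 a b^-1 a) = tr(a b^-1 a b a) tr(b) - tr(a b^-1 a b a b) = x^2*y^2*z - x*y^3 - 2*x*y*z^2 + y^2*z + z^3 + 2*x*y - 3*z
tr(b^-1 a^-1 b a b^-1 a) = tr(b a b^-1 a b^-1) tr(a) - tr(b a b^-1 a b^-1 a) = -x^2*y^2*z + x^3*y + x*y^3 + 2*x*y*z^2 - x^2*z - y^2*z - z^3 - 3*x*y + 3*z
so tr(b a b^-1 a^-1 b^-1 a^-1) = tr(b^-1 a^-1 b a b^-1) tr(a) - tr(b^-1 a^-1 b a b^-1 a) = -x*y*z^2 + x^2*z + y^2*z + z^3 - 3*z
reduce: tr(a^-1 b a b^-1 a^-1 b^-1 a^-2) = tr(b a b^-1 a^-1 b^-1 a^-2) tr(a) - tr(b a b^-1 a^-1 b^-1 a^-1) = -x^3*y*z^2 + x^4*z + x^2*y^2*z + x^2*z^3 + x*y*z^2 - 4*x^2*z - y^2*z - z^3 - x*y + 3*z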